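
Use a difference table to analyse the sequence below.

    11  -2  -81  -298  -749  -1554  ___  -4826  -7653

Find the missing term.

-2857

Using the first 6 terms:
First differences: -13, -79, -217, -451, -805
Second differences: -66, -138, -234, -354
Third differences: -72, -96, -120
Fourth differences: -24, -24
Constant fourth difference = -24.
Extend forward: -120 − 24 = -144;  -354 − 144 = -498;  -805 − 498 = -1303;  -1554 − 1303 = -2857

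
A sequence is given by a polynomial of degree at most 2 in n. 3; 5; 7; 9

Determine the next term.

Δ: 2, 2, 2
First differences constant at 2.
9 + 2 = 11

11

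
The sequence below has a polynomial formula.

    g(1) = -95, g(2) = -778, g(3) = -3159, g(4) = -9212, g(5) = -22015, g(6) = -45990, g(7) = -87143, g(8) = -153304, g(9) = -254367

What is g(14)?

Δ: -683, -2381, -6053, -12803, -23975, -41153, -66161, -101063
Δ²: -1698, -3672, -6750, -11172, -17178, -25008, -34902
Δ³: -1974, -3078, -4422, -6006, -7830, -9894
Δ⁴: -1104, -1344, -1584, -1824, -2064
Δ⁵: -240, -240, -240, -240
The fifth differences are constant (-240).
-2064 − 240 = -2304;  -9894 − 2304 = -12198;  -34902 − 12198 = -47100;  -101063 − 47100 = -148163;  -254367 − 148163 = -402530
-2304 − 240 = -2544;  -12198 − 2544 = -14742;  -47100 − 14742 = -61842;  -148163 − 61842 = -210005;  -402530 − 210005 = -612535
-2544 − 240 = -2784;  -14742 − 2784 = -17526;  -61842 − 17526 = -79368;  -210005 − 79368 = -289373;  -612535 − 289373 = -901908
-2784 − 240 = -3024;  -17526 − 3024 = -20550;  -79368 − 20550 = -99918;  -289373 − 99918 = -389291;  -901908 − 389291 = -1291199
-3024 − 240 = -3264;  -20550 − 3264 = -23814;  -99918 − 23814 = -123732;  -389291 − 123732 = -513023;  -1291199 − 513023 = -1804222

-1804222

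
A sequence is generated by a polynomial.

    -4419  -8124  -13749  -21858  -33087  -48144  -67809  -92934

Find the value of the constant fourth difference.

-72

Δ: -3705, -5625, -8109, -11229, -15057, -19665, -25125
Δ²: -1920, -2484, -3120, -3828, -4608, -5460
Δ³: -564, -636, -708, -780, -852
Δ⁴: -72, -72, -72, -72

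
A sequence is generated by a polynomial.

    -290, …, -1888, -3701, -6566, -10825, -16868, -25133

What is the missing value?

-833

Using the last 6 terms:
-1813  -2865  -4259  -6043  -8265
-1052  -1394  -1784  -2222
-342  -390  -438
-48  -48
Constant fourth difference = -48.
Extend backward: -342 + 48 = -294;  -1052 + 294 = -758;  -1813 + 758 = -1055;  -1888 + 1055 = -833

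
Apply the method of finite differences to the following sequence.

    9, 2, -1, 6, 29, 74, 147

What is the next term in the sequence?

254

First differences: -7, -3, 7, 23, 45, 73
Second differences: 4, 10, 16, 22, 28
Third differences: 6, 6, 6, 6
Constant third difference = 6, so extend:
28 + 6 = 34;  73 + 34 = 107;  147 + 107 = 254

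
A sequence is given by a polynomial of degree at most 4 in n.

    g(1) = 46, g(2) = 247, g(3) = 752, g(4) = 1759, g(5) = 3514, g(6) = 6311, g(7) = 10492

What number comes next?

D1: 201, 505, 1007, 1755, 2797, 4181
D2: 304, 502, 748, 1042, 1384
D3: 198, 246, 294, 342
D4: 48, 48, 48
Fourth differences constant at 48.
342 + 48 = 390;  1384 + 390 = 1774;  4181 + 1774 = 5955;  10492 + 5955 = 16447

16447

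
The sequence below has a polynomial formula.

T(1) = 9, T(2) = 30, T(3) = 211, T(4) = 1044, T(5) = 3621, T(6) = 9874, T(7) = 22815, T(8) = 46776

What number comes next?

First differences: 21  181  833  2577  6253  12941  23961
Second differences: 160  652  1744  3676  6688  11020
Third differences: 492  1092  1932  3012  4332
Fourth differences: 600  840  1080  1320
Fifth differences: 240  240  240
Fifth differences constant at 240.
1320 + 240 = 1560;  4332 + 1560 = 5892;  11020 + 5892 = 16912;  23961 + 16912 = 40873;  46776 + 40873 = 87649

87649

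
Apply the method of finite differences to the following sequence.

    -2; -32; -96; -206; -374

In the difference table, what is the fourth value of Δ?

-168

First differences: -30, -64, -110, -168
Second differences: -34, -46, -58
Third differences: -12, -12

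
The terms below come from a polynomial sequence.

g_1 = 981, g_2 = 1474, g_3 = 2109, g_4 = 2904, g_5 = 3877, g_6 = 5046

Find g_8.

8044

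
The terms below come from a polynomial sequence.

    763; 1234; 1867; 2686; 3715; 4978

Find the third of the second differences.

Δ: 471, 633, 819, 1029, 1263
Δ²: 162, 186, 210, 234
Δ³: 24, 24, 24

210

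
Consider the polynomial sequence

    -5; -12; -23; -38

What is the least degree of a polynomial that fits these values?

2

First differences: -7, -11, -15
Second differences: -4, -4
The second differences are constant, so the polynomial has degree 2.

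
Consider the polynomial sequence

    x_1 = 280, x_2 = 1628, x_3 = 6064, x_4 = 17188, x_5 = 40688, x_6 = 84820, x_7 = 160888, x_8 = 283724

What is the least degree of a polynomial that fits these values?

First differences: 1348, 4436, 11124, 23500, 44132, 76068, 122836
Second differences: 3088, 6688, 12376, 20632, 31936, 46768
Third differences: 3600, 5688, 8256, 11304, 14832
Fourth differences: 2088, 2568, 3048, 3528
Fifth differences: 480, 480, 480
The fifth differences are constant, so the polynomial has degree 5.

5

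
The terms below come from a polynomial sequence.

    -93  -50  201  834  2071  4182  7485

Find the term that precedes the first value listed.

-54

Δ: 43  251  633  1237  2111  3303
Δ²: 208  382  604  874  1192
Δ³: 174  222  270  318
Δ⁴: 48  48  48
The fourth differences are constant at 48.
Work back: 174 − 48 = 126;  208 − 126 = 82;  43 − 82 = -39;  -93 + 39 = -54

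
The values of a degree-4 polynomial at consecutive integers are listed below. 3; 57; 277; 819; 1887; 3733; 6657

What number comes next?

11007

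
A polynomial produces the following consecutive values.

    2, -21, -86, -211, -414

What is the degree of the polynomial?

D1: -23, -65, -125, -203
D2: -42, -60, -78
D3: -18, -18
The third differences are constant, so the polynomial has degree 3.

3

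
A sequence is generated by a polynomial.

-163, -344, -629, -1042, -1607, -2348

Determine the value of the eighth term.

-4454

D1: -181, -285, -413, -565, -741
D2: -104, -128, -152, -176
D3: -24, -24, -24
Third differences constant at -24.
-176 − 24 = -200;  -741 − 200 = -941;  -2348 − 941 = -3289
-200 − 24 = -224;  -941 − 224 = -1165;  -3289 − 1165 = -4454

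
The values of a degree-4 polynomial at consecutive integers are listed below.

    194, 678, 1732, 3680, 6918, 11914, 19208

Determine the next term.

First differences: 484  1054  1948  3238  4996  7294
Second differences: 570  894  1290  1758  2298
Third differences: 324  396  468  540
Fourth differences: 72  72  72
Fourth differences constant at 72.
540 + 72 = 612;  2298 + 612 = 2910;  7294 + 2910 = 10204;  19208 + 10204 = 29412

29412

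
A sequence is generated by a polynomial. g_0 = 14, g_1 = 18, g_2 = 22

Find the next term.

26

First differences: 4, 4
The first differences are constant (4).
22 + 4 = 26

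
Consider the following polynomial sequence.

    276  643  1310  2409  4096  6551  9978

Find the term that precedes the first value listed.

101

Δ: 367, 667, 1099, 1687, 2455, 3427
Δ²: 300, 432, 588, 768, 972
Δ³: 132, 156, 180, 204
Δ⁴: 24, 24, 24
The fourth differences are constant at 24.
Work back: 132 − 24 = 108;  300 − 108 = 192;  367 − 192 = 175;  276 − 175 = 101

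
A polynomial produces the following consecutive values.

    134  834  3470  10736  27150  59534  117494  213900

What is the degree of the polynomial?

First differences: 700, 2636, 7266, 16414, 32384, 57960, 96406
Second differences: 1936, 4630, 9148, 15970, 25576, 38446
Third differences: 2694, 4518, 6822, 9606, 12870
Fourth differences: 1824, 2304, 2784, 3264
Fifth differences: 480, 480, 480
The fifth differences are constant, so the polynomial has degree 5.

5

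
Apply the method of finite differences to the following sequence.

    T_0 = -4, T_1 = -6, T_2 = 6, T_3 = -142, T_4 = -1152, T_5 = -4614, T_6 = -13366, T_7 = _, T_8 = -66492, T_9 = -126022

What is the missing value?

-31854

Using the first 7 terms:
D1: -2, 12, -148, -1010, -3462, -8752
D2: 14, -160, -862, -2452, -5290
D3: -174, -702, -1590, -2838
D4: -528, -888, -1248
D5: -360, -360
Constant fifth difference = -360.
Extend forward: -1248 − 360 = -1608;  -2838 − 1608 = -4446;  -5290 − 4446 = -9736;  -8752 − 9736 = -18488;  -13366 − 18488 = -31854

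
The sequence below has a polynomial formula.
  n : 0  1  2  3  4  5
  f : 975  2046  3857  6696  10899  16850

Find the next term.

24981

D1: 1071 , 1811 , 2839 , 4203 , 5951
D2: 740 , 1028 , 1364 , 1748
D3: 288 , 336 , 384
D4: 48 , 48
Constant fourth difference = 48, so extend:
384 + 48 = 432;  1748 + 432 = 2180;  5951 + 2180 = 8131;  16850 + 8131 = 24981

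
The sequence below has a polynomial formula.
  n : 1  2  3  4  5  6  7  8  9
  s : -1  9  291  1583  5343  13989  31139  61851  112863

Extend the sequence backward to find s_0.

3

D1: 10  282  1292  3760  8646  17150  30712  51012
D2: 272  1010  2468  4886  8504  13562  20300
D3: 738  1458  2418  3618  5058  6738
D4: 720  960  1200  1440  1680
D5: 240  240  240  240
The fifth differences are constant at 240.
Work back: 720 − 240 = 480;  738 − 480 = 258;  272 − 258 = 14;  10 − 14 = -4;  -1 + 4 = 3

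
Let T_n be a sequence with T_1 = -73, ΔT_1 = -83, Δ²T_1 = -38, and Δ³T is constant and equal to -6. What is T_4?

Build the table forward from the leading diagonal:
Third differences: -6, -6, -6, -6
Second differences: -38, -44, -50, -56
First differences: -83, -121, -165, -215
T: -73, -156, -277, -442

-442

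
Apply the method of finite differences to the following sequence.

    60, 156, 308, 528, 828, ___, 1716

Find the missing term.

Using the first 5 terms:
96  152  220  300
56  68  80
12  12
Constant third difference = 12.
Extend forward: 80 + 12 = 92;  300 + 92 = 392;  828 + 392 = 1220

1220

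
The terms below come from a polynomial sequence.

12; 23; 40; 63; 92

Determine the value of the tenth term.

First differences: 11, 17, 23, 29
Second differences: 6, 6, 6
Second differences constant at 6.
29 + 6 = 35;  92 + 35 = 127
35 + 6 = 41;  127 + 41 = 168
41 + 6 = 47;  168 + 47 = 215
47 + 6 = 53;  215 + 53 = 268
53 + 6 = 59;  268 + 59 = 327

327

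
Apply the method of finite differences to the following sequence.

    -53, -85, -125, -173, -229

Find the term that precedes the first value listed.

Δ: -32, -40, -48, -56
Δ²: -8, -8, -8
The second differences are constant at -8.
Work back: -32 + 8 = -24;  -53 + 24 = -29

-29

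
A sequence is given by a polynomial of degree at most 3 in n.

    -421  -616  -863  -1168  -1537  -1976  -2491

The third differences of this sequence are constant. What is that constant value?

-6

Δ: -195, -247, -305, -369, -439, -515
Δ²: -52, -58, -64, -70, -76
Δ³: -6, -6, -6, -6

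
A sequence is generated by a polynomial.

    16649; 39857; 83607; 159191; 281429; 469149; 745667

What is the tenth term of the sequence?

2418569

Δ: 23208  43750  75584  122238  187720  276518
Δ²: 20542  31834  46654  65482  88798
Δ³: 11292  14820  18828  23316
Δ⁴: 3528  4008  4488
Δ⁵: 480  480
The fifth differences are constant (480).
4488 + 480 = 4968;  23316 + 4968 = 28284;  88798 + 28284 = 117082;  276518 + 117082 = 393600;  745667 + 393600 = 1139267
4968 + 480 = 5448;  28284 + 5448 = 33732;  117082 + 33732 = 150814;  393600 + 150814 = 544414;  1139267 + 544414 = 1683681
5448 + 480 = 5928;  33732 + 5928 = 39660;  150814 + 39660 = 190474;  544414 + 190474 = 734888;  1683681 + 734888 = 2418569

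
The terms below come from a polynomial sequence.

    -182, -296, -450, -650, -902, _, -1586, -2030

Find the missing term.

-1212

Using the first 5 terms:
D1: -114, -154, -200, -252
D2: -40, -46, -52
D3: -6, -6
Constant third difference = -6.
Extend forward: -52 − 6 = -58;  -252 − 58 = -310;  -902 − 310 = -1212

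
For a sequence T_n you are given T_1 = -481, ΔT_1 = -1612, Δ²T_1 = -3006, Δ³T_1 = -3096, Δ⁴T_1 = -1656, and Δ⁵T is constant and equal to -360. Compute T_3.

Build the table forward from the leading diagonal:
Fifth differences: -360, -360, -360
Fourth differences: -1656, -2016, -2376
Third differences: -3096, -4752, -6768
Second differences: -3006, -6102, -10854
First differences: -1612, -4618, -10720
T: -481, -2093, -6711

-6711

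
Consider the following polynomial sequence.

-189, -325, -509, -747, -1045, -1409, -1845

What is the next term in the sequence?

-2359

-136 , -184 , -238 , -298 , -364 , -436
-48 , -54 , -60 , -66 , -72
-6 , -6 , -6 , -6
The third differences are constant (-6).
-72 − 6 = -78;  -436 − 78 = -514;  -1845 − 514 = -2359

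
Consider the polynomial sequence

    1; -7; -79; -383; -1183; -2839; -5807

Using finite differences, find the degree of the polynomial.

Δ: -8, -72, -304, -800, -1656, -2968
Δ²: -64, -232, -496, -856, -1312
Δ³: -168, -264, -360, -456
Δ⁴: -96, -96, -96
The fourth differences are constant, so the polynomial has degree 4.

4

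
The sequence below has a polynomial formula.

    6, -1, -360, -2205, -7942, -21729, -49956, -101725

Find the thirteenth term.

D1: -7, -359, -1845, -5737, -13787, -28227, -51769
D2: -352, -1486, -3892, -8050, -14440, -23542
D3: -1134, -2406, -4158, -6390, -9102
D4: -1272, -1752, -2232, -2712
D5: -480, -480, -480
Constant fifth difference = -480, so extend:
-2712 − 480 = -3192;  -9102 − 3192 = -12294;  -23542 − 12294 = -35836;  -51769 − 35836 = -87605;  -101725 − 87605 = -189330
-3192 − 480 = -3672;  -12294 − 3672 = -15966;  -35836 − 15966 = -51802;  -87605 − 51802 = -139407;  -189330 − 139407 = -328737
-3672 − 480 = -4152;  -15966 − 4152 = -20118;  -51802 − 20118 = -71920;  -139407 − 71920 = -211327;  -328737 − 211327 = -540064
-4152 − 480 = -4632;  -20118 − 4632 = -24750;  -71920 − 24750 = -96670;  -211327 − 96670 = -307997;  -540064 − 307997 = -848061
-4632 − 480 = -5112;  -24750 − 5112 = -29862;  -96670 − 29862 = -126532;  -307997 − 126532 = -434529;  -848061 − 434529 = -1282590

-1282590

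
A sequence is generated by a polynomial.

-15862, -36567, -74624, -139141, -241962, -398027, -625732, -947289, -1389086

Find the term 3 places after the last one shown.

-3769997

-20705, -38057, -64517, -102821, -156065, -227705, -321557, -441797
-17352, -26460, -38304, -53244, -71640, -93852, -120240
-9108, -11844, -14940, -18396, -22212, -26388
-2736, -3096, -3456, -3816, -4176
-360, -360, -360, -360
Constant fifth difference = -360, so extend:
-4176 − 360 = -4536;  -26388 − 4536 = -30924;  -120240 − 30924 = -151164;  -441797 − 151164 = -592961;  -1389086 − 592961 = -1982047
-4536 − 360 = -4896;  -30924 − 4896 = -35820;  -151164 − 35820 = -186984;  -592961 − 186984 = -779945;  -1982047 − 779945 = -2761992
-4896 − 360 = -5256;  -35820 − 5256 = -41076;  -186984 − 41076 = -228060;  -779945 − 228060 = -1008005;  -2761992 − 1008005 = -3769997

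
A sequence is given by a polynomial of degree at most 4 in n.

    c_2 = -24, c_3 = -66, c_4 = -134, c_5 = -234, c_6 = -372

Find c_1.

D1: -42, -68, -100, -138
D2: -26, -32, -38
D3: -6, -6
The third differences are constant at -6.
Work back: -26 + 6 = -20;  -42 + 20 = -22;  -24 + 22 = -2

-2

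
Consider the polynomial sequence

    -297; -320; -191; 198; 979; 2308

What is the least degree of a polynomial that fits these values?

4

-23, 129, 389, 781, 1329
152, 260, 392, 548
108, 132, 156
24, 24
The fourth differences are constant, so the polynomial has degree 4.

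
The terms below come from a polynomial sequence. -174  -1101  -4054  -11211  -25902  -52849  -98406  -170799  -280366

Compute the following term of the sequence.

-927, -2953, -7157, -14691, -26947, -45557, -72393, -109567
-2026, -4204, -7534, -12256, -18610, -26836, -37174
-2178, -3330, -4722, -6354, -8226, -10338
-1152, -1392, -1632, -1872, -2112
-240, -240, -240, -240
Constant fifth difference = -240, so extend:
-2112 − 240 = -2352;  -10338 − 2352 = -12690;  -37174 − 12690 = -49864;  -109567 − 49864 = -159431;  -280366 − 159431 = -439797

-439797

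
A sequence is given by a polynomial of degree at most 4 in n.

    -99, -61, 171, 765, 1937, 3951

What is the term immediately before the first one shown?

-63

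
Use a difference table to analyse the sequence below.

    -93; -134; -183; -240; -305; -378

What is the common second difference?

-8

Δ: -41, -49, -57, -65, -73
Δ²: -8, -8, -8, -8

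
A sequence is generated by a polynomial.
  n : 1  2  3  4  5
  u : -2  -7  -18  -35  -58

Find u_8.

-163

Δ: -5  -11  -17  -23
Δ²: -6  -6  -6
The second differences are constant (-6).
-23 − 6 = -29;  -58 − 29 = -87
-29 − 6 = -35;  -87 − 35 = -122
-35 − 6 = -41;  -122 − 41 = -163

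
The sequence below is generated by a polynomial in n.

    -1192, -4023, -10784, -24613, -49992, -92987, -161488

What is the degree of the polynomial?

5

-2831, -6761, -13829, -25379, -42995, -68501
-3930, -7068, -11550, -17616, -25506
-3138, -4482, -6066, -7890
-1344, -1584, -1824
-240, -240
The fifth differences are constant, so the polynomial has degree 5.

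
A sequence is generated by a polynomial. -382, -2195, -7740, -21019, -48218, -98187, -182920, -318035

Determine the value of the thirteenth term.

-2610130

First differences: -1813  -5545  -13279  -27199  -49969  -84733  -135115
Second differences: -3732  -7734  -13920  -22770  -34764  -50382
Third differences: -4002  -6186  -8850  -11994  -15618
Fourth differences: -2184  -2664  -3144  -3624
Fifth differences: -480  -480  -480
The fifth differences are constant (-480).
-3624 − 480 = -4104;  -15618 − 4104 = -19722;  -50382 − 19722 = -70104;  -135115 − 70104 = -205219;  -318035 − 205219 = -523254
-4104 − 480 = -4584;  -19722 − 4584 = -24306;  -70104 − 24306 = -94410;  -205219 − 94410 = -299629;  -523254 − 299629 = -822883
-4584 − 480 = -5064;  -24306 − 5064 = -29370;  -94410 − 29370 = -123780;  -299629 − 123780 = -423409;  -822883 − 423409 = -1246292
-5064 − 480 = -5544;  -29370 − 5544 = -34914;  -123780 − 34914 = -158694;  -423409 − 158694 = -582103;  -1246292 − 582103 = -1828395
-5544 − 480 = -6024;  -34914 − 6024 = -40938;  -158694 − 40938 = -199632;  -582103 − 199632 = -781735;  -1828395 − 781735 = -2610130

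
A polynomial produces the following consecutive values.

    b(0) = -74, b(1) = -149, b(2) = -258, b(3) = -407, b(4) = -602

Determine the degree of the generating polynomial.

First differences: -75, -109, -149, -195
Second differences: -34, -40, -46
Third differences: -6, -6
The third differences are constant, so the polynomial has degree 3.

3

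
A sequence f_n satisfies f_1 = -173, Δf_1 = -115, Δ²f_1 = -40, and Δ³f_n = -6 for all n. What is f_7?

-1583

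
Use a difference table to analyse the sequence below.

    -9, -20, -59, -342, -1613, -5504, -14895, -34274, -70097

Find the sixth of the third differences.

-6456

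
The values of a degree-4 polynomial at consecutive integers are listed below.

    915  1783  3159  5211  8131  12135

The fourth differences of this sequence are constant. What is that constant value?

24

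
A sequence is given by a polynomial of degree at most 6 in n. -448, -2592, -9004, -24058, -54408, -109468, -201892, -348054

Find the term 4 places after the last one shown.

First differences: -2144, -6412, -15054, -30350, -55060, -92424, -146162
Second differences: -4268, -8642, -15296, -24710, -37364, -53738
Third differences: -4374, -6654, -9414, -12654, -16374
Fourth differences: -2280, -2760, -3240, -3720
Fifth differences: -480, -480, -480
Fifth differences constant at -480.
-3720 − 480 = -4200;  -16374 − 4200 = -20574;  -53738 − 20574 = -74312;  -146162 − 74312 = -220474;  -348054 − 220474 = -568528
-4200 − 480 = -4680;  -20574 − 4680 = -25254;  -74312 − 25254 = -99566;  -220474 − 99566 = -320040;  -568528 − 320040 = -888568
-4680 − 480 = -5160;  -25254 − 5160 = -30414;  -99566 − 30414 = -129980;  -320040 − 129980 = -450020;  -888568 − 450020 = -1338588
-5160 − 480 = -5640;  -30414 − 5640 = -36054;  -129980 − 36054 = -166034;  -450020 − 166034 = -616054;  -1338588 − 616054 = -1954642

-1954642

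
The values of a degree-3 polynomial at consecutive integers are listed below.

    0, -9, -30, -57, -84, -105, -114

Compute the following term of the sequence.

First differences: -9  -21  -27  -27  -21  -9
Second differences: -12  -6  0  6  12
Third differences: 6  6  6  6
Constant third difference = 6, so extend:
12 + 6 = 18;  -9 + 18 = 9;  -114 + 9 = -105

-105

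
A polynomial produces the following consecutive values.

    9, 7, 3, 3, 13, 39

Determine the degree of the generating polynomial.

3

-2, -4, 0, 10, 26
-2, 4, 10, 16
6, 6, 6
The third differences are constant, so the polynomial has degree 3.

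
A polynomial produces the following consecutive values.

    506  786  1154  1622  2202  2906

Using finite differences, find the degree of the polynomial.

Δ: 280, 368, 468, 580, 704
Δ²: 88, 100, 112, 124
Δ³: 12, 12, 12
The third differences are constant, so the polynomial has degree 3.

3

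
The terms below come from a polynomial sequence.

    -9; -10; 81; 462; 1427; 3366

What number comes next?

Δ: -1 , 91 , 381 , 965 , 1939
Δ²: 92 , 290 , 584 , 974
Δ³: 198 , 294 , 390
Δ⁴: 96 , 96
Fourth differences constant at 96.
390 + 96 = 486;  974 + 486 = 1460;  1939 + 1460 = 3399;  3366 + 3399 = 6765

6765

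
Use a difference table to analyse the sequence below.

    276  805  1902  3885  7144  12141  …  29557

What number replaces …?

19410

Using the first 6 terms:
Δ: 529  1097  1983  3259  4997
Δ²: 568  886  1276  1738
Δ³: 318  390  462
Δ⁴: 72  72
Constant fourth difference = 72.
Extend forward: 462 + 72 = 534;  1738 + 534 = 2272;  4997 + 2272 = 7269;  12141 + 7269 = 19410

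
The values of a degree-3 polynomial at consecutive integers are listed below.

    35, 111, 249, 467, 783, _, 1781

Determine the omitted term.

1215

Using the first 5 terms:
Δ: 76, 138, 218, 316
Δ²: 62, 80, 98
Δ³: 18, 18
Constant third difference = 18.
Extend forward: 98 + 18 = 116;  316 + 116 = 432;  783 + 432 = 1215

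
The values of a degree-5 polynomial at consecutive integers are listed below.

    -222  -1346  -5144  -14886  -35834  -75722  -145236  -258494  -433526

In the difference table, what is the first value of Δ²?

-2674

First differences: -1124, -3798, -9742, -20948, -39888, -69514, -113258, -175032
Second differences: -2674, -5944, -11206, -18940, -29626, -43744, -61774
Third differences: -3270, -5262, -7734, -10686, -14118, -18030
Fourth differences: -1992, -2472, -2952, -3432, -3912
Fifth differences: -480, -480, -480, -480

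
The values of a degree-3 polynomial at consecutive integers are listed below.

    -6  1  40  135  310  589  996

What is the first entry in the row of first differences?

7

Δ: 7, 39, 95, 175, 279, 407
Δ²: 32, 56, 80, 104, 128
Δ³: 24, 24, 24, 24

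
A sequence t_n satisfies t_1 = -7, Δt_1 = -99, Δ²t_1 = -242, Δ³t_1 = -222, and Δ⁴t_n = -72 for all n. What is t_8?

-16072

Build the table forward from the leading diagonal:
Fourth differences: -72  -72  -72  -72  -72  -72  -72  -72
Third differences: -222  -294  -366  -438  -510  -582  -654  -726
Second differences: -242  -464  -758  -1124  -1562  -2072  -2654  -3308
First differences: -99  -341  -805  -1563  -2687  -4249  -6321  -8975
t: -7  -106  -447  -1252  -2815  -5502  -9751  -16072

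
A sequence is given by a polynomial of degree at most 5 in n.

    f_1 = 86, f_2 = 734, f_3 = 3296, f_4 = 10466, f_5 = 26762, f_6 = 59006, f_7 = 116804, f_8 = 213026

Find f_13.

2009906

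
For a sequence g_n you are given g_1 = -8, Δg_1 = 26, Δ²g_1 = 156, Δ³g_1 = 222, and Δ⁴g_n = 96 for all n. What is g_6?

Build the table forward from the leading diagonal:
Fourth differences: 96, 96, 96, 96, 96, 96
Third differences: 222, 318, 414, 510, 606, 702
Second differences: 156, 378, 696, 1110, 1620, 2226
First differences: 26, 182, 560, 1256, 2366, 3986
g: -8, 18, 200, 760, 2016, 4382

4382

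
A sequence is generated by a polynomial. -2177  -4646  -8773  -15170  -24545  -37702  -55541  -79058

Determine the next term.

-109345

Δ: -2469, -4127, -6397, -9375, -13157, -17839, -23517
Δ²: -1658, -2270, -2978, -3782, -4682, -5678
Δ³: -612, -708, -804, -900, -996
Δ⁴: -96, -96, -96, -96
Fourth differences constant at -96.
-996 − 96 = -1092;  -5678 − 1092 = -6770;  -23517 − 6770 = -30287;  -79058 − 30287 = -109345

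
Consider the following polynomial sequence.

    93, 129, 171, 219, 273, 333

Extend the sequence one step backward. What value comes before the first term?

63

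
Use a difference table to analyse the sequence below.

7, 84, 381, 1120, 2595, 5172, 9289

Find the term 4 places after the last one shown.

52437

Δ: 77  297  739  1475  2577  4117
Δ²: 220  442  736  1102  1540
Δ³: 222  294  366  438
Δ⁴: 72  72  72
The fourth differences are constant (72).
438 + 72 = 510;  1540 + 510 = 2050;  4117 + 2050 = 6167;  9289 + 6167 = 15456
510 + 72 = 582;  2050 + 582 = 2632;  6167 + 2632 = 8799;  15456 + 8799 = 24255
582 + 72 = 654;  2632 + 654 = 3286;  8799 + 3286 = 12085;  24255 + 12085 = 36340
654 + 72 = 726;  3286 + 726 = 4012;  12085 + 4012 = 16097;  36340 + 16097 = 52437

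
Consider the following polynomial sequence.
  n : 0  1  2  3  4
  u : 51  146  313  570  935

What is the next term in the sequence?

1426

95, 167, 257, 365
72, 90, 108
18, 18
Constant third difference = 18, so extend:
108 + 18 = 126;  365 + 126 = 491;  935 + 491 = 1426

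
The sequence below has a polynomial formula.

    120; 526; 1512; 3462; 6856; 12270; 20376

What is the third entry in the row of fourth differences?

First differences: 406, 986, 1950, 3394, 5414, 8106
Second differences: 580, 964, 1444, 2020, 2692
Third differences: 384, 480, 576, 672
Fourth differences: 96, 96, 96

96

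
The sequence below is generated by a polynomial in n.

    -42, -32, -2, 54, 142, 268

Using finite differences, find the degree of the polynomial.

3

D1: 10, 30, 56, 88, 126
D2: 20, 26, 32, 38
D3: 6, 6, 6
The third differences are constant, so the polynomial has degree 3.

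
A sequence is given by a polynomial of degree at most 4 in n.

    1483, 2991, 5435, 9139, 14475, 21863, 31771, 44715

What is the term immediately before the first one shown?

First differences: 1508, 2444, 3704, 5336, 7388, 9908, 12944
Second differences: 936, 1260, 1632, 2052, 2520, 3036
Third differences: 324, 372, 420, 468, 516
Fourth differences: 48, 48, 48, 48
The fourth differences are constant at 48.
Work back: 324 − 48 = 276;  936 − 276 = 660;  1508 − 660 = 848;  1483 − 848 = 635

635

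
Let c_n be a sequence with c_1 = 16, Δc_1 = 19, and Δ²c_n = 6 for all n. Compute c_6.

171

Build the table forward from the leading diagonal:
D2: 6  6  6  6  6  6
D1: 19  25  31  37  43  49
c: 16  35  60  91  128  171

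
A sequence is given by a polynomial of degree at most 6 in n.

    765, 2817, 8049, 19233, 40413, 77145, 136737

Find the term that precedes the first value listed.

153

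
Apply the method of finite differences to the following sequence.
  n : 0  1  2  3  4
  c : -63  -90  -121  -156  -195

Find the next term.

-238

Δ: -27 , -31 , -35 , -39
Δ²: -4 , -4 , -4
The second differences are constant (-4).
-39 − 4 = -43;  -195 − 43 = -238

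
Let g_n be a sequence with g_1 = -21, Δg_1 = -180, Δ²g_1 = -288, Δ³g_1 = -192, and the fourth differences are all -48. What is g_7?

-9981

Build the table forward from the leading diagonal:
D4: -48, -48, -48, -48, -48, -48, -48
D3: -192, -240, -288, -336, -384, -432, -480
D2: -288, -480, -720, -1008, -1344, -1728, -2160
D1: -180, -468, -948, -1668, -2676, -4020, -5748
g: -21, -201, -669, -1617, -3285, -5961, -9981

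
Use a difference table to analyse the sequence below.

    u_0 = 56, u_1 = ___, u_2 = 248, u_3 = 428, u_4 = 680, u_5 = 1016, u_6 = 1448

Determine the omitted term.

Using the last 5 terms:
180  252  336  432
72  84  96
12  12
Constant third difference = 12.
Extend backward: 72 − 12 = 60;  180 − 60 = 120;  248 − 120 = 128

128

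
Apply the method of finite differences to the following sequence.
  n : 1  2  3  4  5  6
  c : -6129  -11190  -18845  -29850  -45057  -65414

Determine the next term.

Δ: -5061, -7655, -11005, -15207, -20357
Δ²: -2594, -3350, -4202, -5150
Δ³: -756, -852, -948
Δ⁴: -96, -96
Fourth differences constant at -96.
-948 − 96 = -1044;  -5150 − 1044 = -6194;  -20357 − 6194 = -26551;  -65414 − 26551 = -91965

-91965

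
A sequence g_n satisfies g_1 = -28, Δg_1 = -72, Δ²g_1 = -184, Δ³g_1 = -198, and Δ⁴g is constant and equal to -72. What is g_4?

-994

Build the table forward from the leading diagonal:
Δ⁴: -72, -72, -72, -72
Δ³: -198, -270, -342, -414
Δ²: -184, -382, -652, -994
Δ: -72, -256, -638, -1290
g: -28, -100, -356, -994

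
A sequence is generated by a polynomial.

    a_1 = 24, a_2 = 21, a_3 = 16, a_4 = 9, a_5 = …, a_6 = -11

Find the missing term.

0

Using the first 4 terms:
Δ: -3, -5, -7
Δ²: -2, -2
Constant second difference = -2.
Extend forward: -7 − 2 = -9;  9 − 9 = 0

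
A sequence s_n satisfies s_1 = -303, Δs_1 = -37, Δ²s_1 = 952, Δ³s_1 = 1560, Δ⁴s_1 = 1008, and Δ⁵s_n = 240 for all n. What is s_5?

Build the table forward from the leading diagonal:
D5: 240, 240, 240, 240, 240
D4: 1008, 1248, 1488, 1728, 1968
D3: 1560, 2568, 3816, 5304, 7032
D2: 952, 2512, 5080, 8896, 14200
D1: -37, 915, 3427, 8507, 17403
s: -303, -340, 575, 4002, 12509

12509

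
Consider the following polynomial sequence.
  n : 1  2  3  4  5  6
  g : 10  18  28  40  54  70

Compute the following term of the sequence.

8  10  12  14  16
2  2  2  2
The second differences are constant (2).
16 + 2 = 18;  70 + 18 = 88

88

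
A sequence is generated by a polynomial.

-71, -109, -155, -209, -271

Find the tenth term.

D1: -38  -46  -54  -62
D2: -8  -8  -8
Second differences constant at -8.
-62 − 8 = -70;  -271 − 70 = -341
-70 − 8 = -78;  -341 − 78 = -419
-78 − 8 = -86;  -419 − 86 = -505
-86 − 8 = -94;  -505 − 94 = -599
-94 − 8 = -102;  -599 − 102 = -701

-701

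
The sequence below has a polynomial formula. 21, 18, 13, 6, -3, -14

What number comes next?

-27

-3, -5, -7, -9, -11
-2, -2, -2, -2
The second differences are constant (-2).
-11 − 2 = -13;  -14 − 13 = -27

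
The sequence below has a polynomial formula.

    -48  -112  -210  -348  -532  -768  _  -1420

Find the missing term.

-1062

Using the first 6 terms:
Δ: -64  -98  -138  -184  -236
Δ²: -34  -40  -46  -52
Δ³: -6  -6  -6
Constant third difference = -6.
Extend forward: -52 − 6 = -58;  -236 − 58 = -294;  -768 − 294 = -1062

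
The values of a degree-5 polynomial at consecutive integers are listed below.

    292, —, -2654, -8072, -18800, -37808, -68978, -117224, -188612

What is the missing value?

Using the last 7 terms:
Δ: -5418  -10728  -19008  -31170  -48246  -71388
Δ²: -5310  -8280  -12162  -17076  -23142
Δ³: -2970  -3882  -4914  -6066
Δ⁴: -912  -1032  -1152
Δ⁵: -120  -120
Constant fifth difference = -120.
Extend backward: -912 + 120 = -792;  -2970 + 792 = -2178;  -5310 + 2178 = -3132;  -5418 + 3132 = -2286;  -2654 + 2286 = -368

-368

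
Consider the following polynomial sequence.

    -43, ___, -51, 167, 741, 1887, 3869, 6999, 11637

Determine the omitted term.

-81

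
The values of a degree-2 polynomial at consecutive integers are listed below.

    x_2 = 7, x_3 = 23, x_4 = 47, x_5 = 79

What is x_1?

16, 24, 32
8, 8
The second differences are constant at 8.
Work back: 16 − 8 = 8;  7 − 8 = -1

-1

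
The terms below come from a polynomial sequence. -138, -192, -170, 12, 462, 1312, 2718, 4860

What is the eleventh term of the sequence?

Δ: -54 , 22 , 182 , 450 , 850 , 1406 , 2142
Δ²: 76 , 160 , 268 , 400 , 556 , 736
Δ³: 84 , 108 , 132 , 156 , 180
Δ⁴: 24 , 24 , 24 , 24
Fourth differences constant at 24.
180 + 24 = 204;  736 + 204 = 940;  2142 + 940 = 3082;  4860 + 3082 = 7942
204 + 24 = 228;  940 + 228 = 1168;  3082 + 1168 = 4250;  7942 + 4250 = 12192
228 + 24 = 252;  1168 + 252 = 1420;  4250 + 1420 = 5670;  12192 + 5670 = 17862

17862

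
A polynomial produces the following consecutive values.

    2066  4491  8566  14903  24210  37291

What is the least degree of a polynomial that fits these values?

Δ: 2425, 4075, 6337, 9307, 13081
Δ²: 1650, 2262, 2970, 3774
Δ³: 612, 708, 804
Δ⁴: 96, 96
The fourth differences are constant, so the polynomial has degree 4.

4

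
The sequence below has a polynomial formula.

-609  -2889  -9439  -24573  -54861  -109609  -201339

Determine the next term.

-2280, -6550, -15134, -30288, -54748, -91730
-4270, -8584, -15154, -24460, -36982
-4314, -6570, -9306, -12522
-2256, -2736, -3216
-480, -480
Constant fifth difference = -480, so extend:
-3216 − 480 = -3696;  -12522 − 3696 = -16218;  -36982 − 16218 = -53200;  -91730 − 53200 = -144930;  -201339 − 144930 = -346269

-346269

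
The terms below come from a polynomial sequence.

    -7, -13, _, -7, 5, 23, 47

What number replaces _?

-13

Using the last 4 terms:
Δ: 12, 18, 24
Δ²: 6, 6
Constant second difference = 6.
Extend backward: 12 − 6 = 6;  -7 − 6 = -13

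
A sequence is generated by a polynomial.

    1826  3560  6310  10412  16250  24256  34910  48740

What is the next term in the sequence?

66322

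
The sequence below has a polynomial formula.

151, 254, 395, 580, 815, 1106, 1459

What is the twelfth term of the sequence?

4364

First differences: 103 , 141 , 185 , 235 , 291 , 353
Second differences: 38 , 44 , 50 , 56 , 62
Third differences: 6 , 6 , 6 , 6
The third differences are constant (6).
62 + 6 = 68;  353 + 68 = 421;  1459 + 421 = 1880
68 + 6 = 74;  421 + 74 = 495;  1880 + 495 = 2375
74 + 6 = 80;  495 + 80 = 575;  2375 + 575 = 2950
80 + 6 = 86;  575 + 86 = 661;  2950 + 661 = 3611
86 + 6 = 92;  661 + 92 = 753;  3611 + 753 = 4364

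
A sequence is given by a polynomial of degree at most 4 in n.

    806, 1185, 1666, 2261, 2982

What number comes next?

D1: 379, 481, 595, 721
D2: 102, 114, 126
D3: 12, 12
Third differences constant at 12.
126 + 12 = 138;  721 + 138 = 859;  2982 + 859 = 3841

3841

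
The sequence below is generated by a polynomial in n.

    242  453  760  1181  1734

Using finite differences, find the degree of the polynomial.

3

211, 307, 421, 553
96, 114, 132
18, 18
The third differences are constant, so the polynomial has degree 3.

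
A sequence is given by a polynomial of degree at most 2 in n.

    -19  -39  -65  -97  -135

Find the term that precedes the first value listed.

D1: -20  -26  -32  -38
D2: -6  -6  -6
The second differences are constant at -6.
Work back: -20 + 6 = -14;  -19 + 14 = -5

-5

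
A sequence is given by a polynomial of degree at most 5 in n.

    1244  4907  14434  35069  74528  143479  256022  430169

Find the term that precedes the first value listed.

Δ: 3663  9527  20635  39459  68951  112543  174147
Δ²: 5864  11108  18824  29492  43592  61604
Δ³: 5244  7716  10668  14100  18012
Δ⁴: 2472  2952  3432  3912
Δ⁵: 480  480  480
The fifth differences are constant at 480.
Work back: 2472 − 480 = 1992;  5244 − 1992 = 3252;  5864 − 3252 = 2612;  3663 − 2612 = 1051;  1244 − 1051 = 193

193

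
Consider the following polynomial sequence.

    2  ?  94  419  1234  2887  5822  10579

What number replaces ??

7

Using the last 6 terms:
Δ: 325, 815, 1653, 2935, 4757
Δ²: 490, 838, 1282, 1822
Δ³: 348, 444, 540
Δ⁴: 96, 96
Constant fourth difference = 96.
Extend backward: 348 − 96 = 252;  490 − 252 = 238;  325 − 238 = 87;  94 − 87 = 7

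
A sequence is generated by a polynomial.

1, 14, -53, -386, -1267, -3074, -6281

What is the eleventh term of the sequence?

First differences: 13  -67  -333  -881  -1807  -3207
Second differences: -80  -266  -548  -926  -1400
Third differences: -186  -282  -378  -474
Fourth differences: -96  -96  -96
Fourth differences constant at -96.
-474 − 96 = -570;  -1400 − 570 = -1970;  -3207 − 1970 = -5177;  -6281 − 5177 = -11458
-570 − 96 = -666;  -1970 − 666 = -2636;  -5177 − 2636 = -7813;  -11458 − 7813 = -19271
-666 − 96 = -762;  -2636 − 762 = -3398;  -7813 − 3398 = -11211;  -19271 − 11211 = -30482
-762 − 96 = -858;  -3398 − 858 = -4256;  -11211 − 4256 = -15467;  -30482 − 15467 = -45949

-45949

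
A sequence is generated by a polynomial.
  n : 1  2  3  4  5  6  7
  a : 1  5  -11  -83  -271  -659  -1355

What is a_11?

-10219

4 , -16 , -72 , -188 , -388 , -696
-20 , -56 , -116 , -200 , -308
-36 , -60 , -84 , -108
-24 , -24 , -24
Fourth differences constant at -24.
-108 − 24 = -132;  -308 − 132 = -440;  -696 − 440 = -1136;  -1355 − 1136 = -2491
-132 − 24 = -156;  -440 − 156 = -596;  -1136 − 596 = -1732;  -2491 − 1732 = -4223
-156 − 24 = -180;  -596 − 180 = -776;  -1732 − 776 = -2508;  -4223 − 2508 = -6731
-180 − 24 = -204;  -776 − 204 = -980;  -2508 − 980 = -3488;  -6731 − 3488 = -10219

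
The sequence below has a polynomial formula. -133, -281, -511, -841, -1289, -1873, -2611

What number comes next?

Δ: -148 , -230 , -330 , -448 , -584 , -738
Δ²: -82 , -100 , -118 , -136 , -154
Δ³: -18 , -18 , -18 , -18
Constant third difference = -18, so extend:
-154 − 18 = -172;  -738 − 172 = -910;  -2611 − 910 = -3521

-3521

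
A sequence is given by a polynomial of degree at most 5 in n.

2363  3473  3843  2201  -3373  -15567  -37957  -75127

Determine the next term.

D1: 1110, 370, -1642, -5574, -12194, -22390, -37170
D2: -740, -2012, -3932, -6620, -10196, -14780
D3: -1272, -1920, -2688, -3576, -4584
D4: -648, -768, -888, -1008
D5: -120, -120, -120
Constant fifth difference = -120, so extend:
-1008 − 120 = -1128;  -4584 − 1128 = -5712;  -14780 − 5712 = -20492;  -37170 − 20492 = -57662;  -75127 − 57662 = -132789

-132789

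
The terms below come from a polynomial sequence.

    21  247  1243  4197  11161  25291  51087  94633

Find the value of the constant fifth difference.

Δ: 226, 996, 2954, 6964, 14130, 25796, 43546
Δ²: 770, 1958, 4010, 7166, 11666, 17750
Δ³: 1188, 2052, 3156, 4500, 6084
Δ⁴: 864, 1104, 1344, 1584
Δ⁵: 240, 240, 240

240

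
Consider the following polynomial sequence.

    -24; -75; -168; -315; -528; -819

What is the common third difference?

Δ: -51, -93, -147, -213, -291
Δ²: -42, -54, -66, -78
Δ³: -12, -12, -12

-12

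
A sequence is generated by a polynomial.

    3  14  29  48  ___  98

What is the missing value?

71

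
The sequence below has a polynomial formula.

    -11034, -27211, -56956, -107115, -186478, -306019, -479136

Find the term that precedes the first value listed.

-3283

Δ: -16177  -29745  -50159  -79363  -119541  -173117
Δ²: -13568  -20414  -29204  -40178  -53576
Δ³: -6846  -8790  -10974  -13398
Δ⁴: -1944  -2184  -2424
Δ⁵: -240  -240
The fifth differences are constant at -240.
Work back: -1944 + 240 = -1704;  -6846 + 1704 = -5142;  -13568 + 5142 = -8426;  -16177 + 8426 = -7751;  -11034 + 7751 = -3283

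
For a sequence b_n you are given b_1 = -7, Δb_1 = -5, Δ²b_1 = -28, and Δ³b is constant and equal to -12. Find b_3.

-45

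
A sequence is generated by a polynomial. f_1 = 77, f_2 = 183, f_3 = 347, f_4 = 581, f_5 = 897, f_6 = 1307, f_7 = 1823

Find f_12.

6413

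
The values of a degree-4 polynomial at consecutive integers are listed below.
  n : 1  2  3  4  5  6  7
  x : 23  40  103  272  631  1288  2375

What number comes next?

D1: 17, 63, 169, 359, 657, 1087
D2: 46, 106, 190, 298, 430
D3: 60, 84, 108, 132
D4: 24, 24, 24
The fourth differences are constant (24).
132 + 24 = 156;  430 + 156 = 586;  1087 + 586 = 1673;  2375 + 1673 = 4048

4048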